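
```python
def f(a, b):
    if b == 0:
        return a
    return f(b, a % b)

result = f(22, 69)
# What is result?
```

f(22, 69) -> f(69, 22) -> f(22, 3) -> f(3, 1) -> f(1, 0) -> 1

Answer: 1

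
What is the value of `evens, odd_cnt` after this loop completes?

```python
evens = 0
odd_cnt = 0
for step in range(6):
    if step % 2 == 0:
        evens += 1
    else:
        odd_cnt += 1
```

Count evens and odds in range(6)
`evens, odd_cnt` takes the values: (0, 0) → (1, 0) → (1, 1) → (2, 1) → (2, 2) → (3, 2) → (3, 3)

Answer: 3, 3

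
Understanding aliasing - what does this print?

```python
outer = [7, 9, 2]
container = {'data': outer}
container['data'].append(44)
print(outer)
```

Key concept: dict holds reference to list.
Step by step:
`outer = [7, 9, 2]` → outer = [7, 9, 2]
`container = {'data': outer}` → container = {'data': [7, 9, 2]}
`container['data'].append(44)` → outer = [7, 9, 2, 44]; container = {'data': [7, 9, 2, 44]}
`print(outer)` → prints [7, 9, 2, 44]

Answer: [7, 9, 2, 44]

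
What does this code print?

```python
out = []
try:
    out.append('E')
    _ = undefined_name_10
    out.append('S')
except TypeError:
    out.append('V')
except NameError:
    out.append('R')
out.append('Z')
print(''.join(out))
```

Execution trace: 'E' (try body) → 'R' (except NameError) → 'Z' (after the try/except). Output: ERZ

Answer: ERZ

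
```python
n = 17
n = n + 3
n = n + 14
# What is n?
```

Trace:
`n = 17` → n = 17
`n = n + 3` → n = 20
`n = n + 14` → n = 34
So n = 34

Answer: 34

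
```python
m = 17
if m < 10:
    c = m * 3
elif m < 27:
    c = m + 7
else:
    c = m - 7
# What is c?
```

Trace:
`m = 17` → m = 17
`if m < 10: ...` → m < 10 is False, m < 27 is True → c = 24
So c = 24

Answer: 24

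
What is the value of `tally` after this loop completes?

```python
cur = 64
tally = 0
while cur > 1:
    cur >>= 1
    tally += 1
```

Count right shifts until 1
`tally` takes the values: 0 → 1 → 2 → 3 → 4 → 5 → 6

Answer: 6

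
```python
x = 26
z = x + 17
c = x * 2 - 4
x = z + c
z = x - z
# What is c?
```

Trace:
`x = 26` → x = 26
`z = x + 17` → z = 43
`c = x * 2 - 4` → c = 48
`x = z + c` → x = 91
`z = x - z` → z = 48
So c = 48

Answer: 48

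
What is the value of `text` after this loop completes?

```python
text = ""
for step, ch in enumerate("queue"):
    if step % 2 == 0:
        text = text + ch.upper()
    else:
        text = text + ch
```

Uppercase even positions in 'queue'
`text` takes the values: "" → "Q" → "Qu" → "QuE" → "QuEu" → "QuEuE"

Answer: "QuEuE"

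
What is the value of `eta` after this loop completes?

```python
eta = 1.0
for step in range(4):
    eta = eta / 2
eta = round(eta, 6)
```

Halving LR 4 times: 1 / 2^4
`eta` takes the values: 1.0 → 0.5 → 0.25 → 0.125 → 0.0625

Answer: 0.0625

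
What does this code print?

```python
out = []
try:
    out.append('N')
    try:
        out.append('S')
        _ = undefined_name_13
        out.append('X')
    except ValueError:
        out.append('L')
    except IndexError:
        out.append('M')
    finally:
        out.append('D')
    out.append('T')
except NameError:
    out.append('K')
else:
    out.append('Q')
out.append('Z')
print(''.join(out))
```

Execution trace: 'N' (try body) → 'S' (inner try body) → 'D' (inner finally) → 'K' (except NameError) → 'Z' (after the try/except). Output: NSDKZ

Answer: NSDKZ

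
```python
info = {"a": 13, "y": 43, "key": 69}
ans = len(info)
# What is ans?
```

Trace:
`info = {"a": 13, "y": 43, "key": 69}` → info = {'a': 13, 'y': 43, 'key': 69}
`ans = len(info)` → ans = 3
So ans = 3

Answer: 3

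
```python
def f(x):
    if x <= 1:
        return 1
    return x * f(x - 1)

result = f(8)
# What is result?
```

f(8) = 8 * 7 * 6 * 5 * 4 * 3 * 2 * 1 = 40320

Answer: 40320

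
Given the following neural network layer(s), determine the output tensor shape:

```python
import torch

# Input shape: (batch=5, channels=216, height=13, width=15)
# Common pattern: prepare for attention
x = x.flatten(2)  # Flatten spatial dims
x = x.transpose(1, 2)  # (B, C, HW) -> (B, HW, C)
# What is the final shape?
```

Input: (5, 216, 13, 15) -> after flatten(2): (5, 216, 195) -> Output: (5, 195, 216)

Answer: (5, 195, 216)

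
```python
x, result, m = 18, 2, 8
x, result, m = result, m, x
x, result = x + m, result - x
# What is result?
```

Trace:
`x, result, m = 18, 2, 8` → x = 18; result = 2; m = 8
`x, result, m = result, m, x` → x = 2; result = 8; m = 18
`x, result = x + m, result - x` → x = 20; result = 6
So result = 6

Answer: 6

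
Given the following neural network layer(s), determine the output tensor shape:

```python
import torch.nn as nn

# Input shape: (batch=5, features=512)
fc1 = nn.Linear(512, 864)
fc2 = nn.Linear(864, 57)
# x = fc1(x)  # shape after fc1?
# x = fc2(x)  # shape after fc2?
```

Input: (5, 512) -> after fc1: (5, 864) -> Output: (5, 57)

Answer: (5, 57)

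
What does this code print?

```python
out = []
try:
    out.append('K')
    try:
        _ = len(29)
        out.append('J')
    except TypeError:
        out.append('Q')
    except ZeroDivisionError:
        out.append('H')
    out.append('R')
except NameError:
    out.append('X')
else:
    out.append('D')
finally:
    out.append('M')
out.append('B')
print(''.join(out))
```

Execution trace: 'K' (try body) → 'Q' (inner except TypeError) → 'R' (try body, no exception) → 'D' (else) → 'M' (finally) → 'B' (after the try/except). Output: KQRDMB

Answer: KQRDMB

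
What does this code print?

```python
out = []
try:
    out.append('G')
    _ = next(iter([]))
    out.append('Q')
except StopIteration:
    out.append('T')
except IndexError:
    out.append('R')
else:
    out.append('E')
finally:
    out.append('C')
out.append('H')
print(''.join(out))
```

Execution trace: 'G' (try body) → 'T' (except StopIteration) → 'C' (finally) → 'H' (after the try/except). Output: GTCH

Answer: GTCH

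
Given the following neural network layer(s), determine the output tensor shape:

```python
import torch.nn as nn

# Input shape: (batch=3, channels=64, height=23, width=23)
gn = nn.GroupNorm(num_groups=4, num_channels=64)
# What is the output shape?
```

Input: (3, 64, 23, 23) -> Output: (3, 64, 23, 23)

Answer: (3, 64, 23, 23)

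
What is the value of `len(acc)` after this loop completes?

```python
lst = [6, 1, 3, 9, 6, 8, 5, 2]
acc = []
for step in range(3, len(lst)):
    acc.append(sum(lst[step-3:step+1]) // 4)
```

Number of 4-element averages
`acc` takes the values: [] → [4] → [4, 4] → [4, 4, 6] → [4, 4, 6, 7] → [4, 4, 6, 7, 5]
So `len(acc)` = 5

Answer: 5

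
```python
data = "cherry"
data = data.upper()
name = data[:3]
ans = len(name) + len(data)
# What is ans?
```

Trace:
`data = "cherry"` → data = 'cherry'
`data = data.upper()` → data = 'CHERRY'
`name = data[:3]` → name = 'CHE'
`ans = len(name) + len(data)` → ans = 9
So ans = 9

Answer: 9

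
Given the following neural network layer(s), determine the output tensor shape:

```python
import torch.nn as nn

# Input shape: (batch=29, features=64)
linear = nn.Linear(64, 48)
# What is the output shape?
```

Input: (29, 64) -> Output: (29, 48)

Answer: (29, 48)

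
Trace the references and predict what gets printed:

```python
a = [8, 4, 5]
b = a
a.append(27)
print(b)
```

Key concept: basic list aliasing.
Step by step:
`a = [8, 4, 5]` → a = [8, 4, 5]
`b = a` → b = [8, 4, 5] (same object as a)
`a.append(27)` → a = [8, 4, 5, 27] (same object as b); b = [8, 4, 5, 27] (same object as a)
`print(b)` → prints [8, 4, 5, 27]

Answer: [8, 4, 5, 27]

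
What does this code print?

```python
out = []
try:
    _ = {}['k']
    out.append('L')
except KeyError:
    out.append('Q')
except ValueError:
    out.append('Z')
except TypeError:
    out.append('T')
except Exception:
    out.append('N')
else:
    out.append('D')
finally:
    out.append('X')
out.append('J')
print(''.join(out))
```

Execution trace: 'Q' (except KeyError) → 'X' (finally) → 'J' (after the try/except). Output: QXJ

Answer: QXJ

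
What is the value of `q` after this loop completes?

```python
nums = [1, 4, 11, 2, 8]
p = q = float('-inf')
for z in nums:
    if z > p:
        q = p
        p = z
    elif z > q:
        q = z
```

Second largest (with repeats) in [1, 4, 11, 2, 8]
`q` takes the values: -inf → 1 → 4 → 8

Answer: 8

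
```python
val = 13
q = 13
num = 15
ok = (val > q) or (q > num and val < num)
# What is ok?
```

Trace:
`val = 13` → val = 13
`q = 13` → q = 13
`num = 15` → num = 15
`ok = (val > q) or (q > num and val < num)` → ok = False
So ok = False

Answer: False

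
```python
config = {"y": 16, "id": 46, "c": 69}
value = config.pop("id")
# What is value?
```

Trace:
`config = {"y": 16, "id": 46, "c": 69}` → config = {'y': 16, 'id': 46, 'c': 69}
`value = config.pop("id")` → config = {'y': 16, 'c': 69}; value = 46
So value = 46

Answer: 46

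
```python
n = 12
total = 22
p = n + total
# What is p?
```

Trace:
`n = 12` → n = 12
`total = 22` → total = 22
`p = n + total` → p = 34
So p = 34

Answer: 34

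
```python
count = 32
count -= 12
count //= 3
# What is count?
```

Trace:
`count = 32` → count = 32
`count -= 12` → count = 20
`count //= 3` → count = 6
So count = 6

Answer: 6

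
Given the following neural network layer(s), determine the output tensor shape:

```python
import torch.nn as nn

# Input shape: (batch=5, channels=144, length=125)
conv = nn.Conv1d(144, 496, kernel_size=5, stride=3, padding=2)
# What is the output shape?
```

Input: (5, 144, 125) -> Output: (5, 496, 42)

Answer: (5, 496, 42)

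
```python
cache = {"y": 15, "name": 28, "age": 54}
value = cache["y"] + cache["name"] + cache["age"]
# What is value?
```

Trace:
`cache = {"y": 15, "name": 28, "age": 54}` → cache = {'y': 15, 'name': 28, 'age': 54}
`value = cache["y"] + cache["name"] + cache["age"]` → value = 97
So value = 97

Answer: 97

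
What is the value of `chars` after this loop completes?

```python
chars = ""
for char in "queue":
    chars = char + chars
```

Reverse 'queue'
`chars` takes the values: "" → "q" → "uq" → "euq" → "ueuq" → "eueuq"

Answer: "eueuq"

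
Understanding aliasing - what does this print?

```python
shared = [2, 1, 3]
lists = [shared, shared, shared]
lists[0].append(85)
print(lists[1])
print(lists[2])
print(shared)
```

Key concept: list of same reference.
Step by step:
`shared = [2, 1, 3]` → shared = [2, 1, 3]
`lists = [shared, shared, shared]` → lists = [[2, 1, 3], [2, 1, 3], [2, 1, 3]]
`lists[0].append(85)` → shared = [2, 1, 3, 85]; lists = [[2, 1, 3, 85], [2, 1, 3, 85], [2, 1, 3, 85]]
`print(lists[1])` → prints [2, 1, 3, 85]
`print(lists[2])` → prints [2, 1, 3, 85]
`print(shared)` → prints [2, 1, 3, 85]

Answer:
[2, 1, 3, 85]
[2, 1, 3, 85]
[2, 1, 3, 85]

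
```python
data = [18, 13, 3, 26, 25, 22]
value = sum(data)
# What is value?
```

Trace:
`data = [18, 13, 3, 26, 25, 22]` → data = [18, 13, 3, 26, 25, 22]
`value = sum(data)` → value = 107
So value = 107

Answer: 107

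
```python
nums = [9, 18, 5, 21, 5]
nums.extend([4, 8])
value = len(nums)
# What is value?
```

Trace:
`nums = [9, 18, 5, 21, 5]` → nums = [9, 18, 5, 21, 5]
`nums.extend([4, 8])` → nums = [9, 18, 5, 21, 5, 4, 8]
`value = len(nums)` → value = 7
So value = 7

Answer: 7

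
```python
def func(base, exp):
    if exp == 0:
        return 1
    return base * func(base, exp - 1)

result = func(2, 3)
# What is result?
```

func(2, 3) = 2 * 2 * 2 = 8

Answer: 8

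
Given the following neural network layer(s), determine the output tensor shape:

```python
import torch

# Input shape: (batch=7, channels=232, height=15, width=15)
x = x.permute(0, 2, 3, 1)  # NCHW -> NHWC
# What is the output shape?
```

Input: (7, 232, 15, 15) -> Output: (7, 15, 15, 232)

Answer: (7, 15, 15, 232)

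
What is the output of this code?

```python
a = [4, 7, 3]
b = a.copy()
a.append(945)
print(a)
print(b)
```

Key concept: list.copy() creates independent copy.
Step by step:
`a = [4, 7, 3]` → a = [4, 7, 3]
`b = a.copy()` → b = [4, 7, 3]
`a.append(945)` → a = [4, 7, 3, 945]
`print(a)` → prints [4, 7, 3, 945]
`print(b)` → prints [4, 7, 3]

Answer:
[4, 7, 3, 945]
[4, 7, 3]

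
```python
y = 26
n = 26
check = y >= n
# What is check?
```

Trace:
`y = 26` → y = 26
`n = 26` → n = 26
`check = y >= n` → check = True
So check = True

Answer: True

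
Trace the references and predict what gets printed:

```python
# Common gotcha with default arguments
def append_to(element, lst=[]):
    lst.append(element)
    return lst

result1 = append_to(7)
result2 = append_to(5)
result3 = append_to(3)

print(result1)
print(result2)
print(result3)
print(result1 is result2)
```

Key concept: mutable default argument gotcha.
Step by step:
`result1 = append_to(7)` → result1 = [7]
`result2 = append_to(5)` → result1 = [7, 5] (same object as result2); result2 = [7, 5] (same object as result1)
`result3 = append_to(3)` → result1 = [7, 5, 3] (same object as result2, result3); result2 = [7, 5, 3] (same object as result1, result3); result3 = [7, 5, 3] (same object as result1, result2)
`print(result1)` → prints [7, 5, 3]
`print(result2)` → prints [7, 5, 3]
`print(result3)` → prints [7, 5, 3]
`print(result1 is result2)` → prints True

Answer:
[7, 5, 3]
[7, 5, 3]
[7, 5, 3]
True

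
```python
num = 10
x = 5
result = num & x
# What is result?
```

Trace:
`num = 10` → num = 10
`x = 5` → x = 5
`result = num & x` → result = 0
So result = 0

Answer: 0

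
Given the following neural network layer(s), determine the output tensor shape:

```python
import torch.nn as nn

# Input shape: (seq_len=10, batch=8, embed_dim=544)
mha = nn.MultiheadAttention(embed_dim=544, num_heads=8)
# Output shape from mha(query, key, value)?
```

Input: (10, 8, 544) -> Output: (10, 8, 544)

Answer: (10, 8, 544)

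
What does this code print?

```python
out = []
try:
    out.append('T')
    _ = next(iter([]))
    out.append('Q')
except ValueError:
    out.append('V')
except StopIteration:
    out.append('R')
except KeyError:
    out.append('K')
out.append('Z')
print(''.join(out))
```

Execution trace: 'T' (try body) → 'R' (except StopIteration) → 'Z' (after the try/except). Output: TRZ

Answer: TRZ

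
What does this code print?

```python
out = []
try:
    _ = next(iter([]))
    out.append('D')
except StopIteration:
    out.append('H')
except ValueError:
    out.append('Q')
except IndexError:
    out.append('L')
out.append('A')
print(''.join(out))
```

Execution trace: 'H' (except StopIteration) → 'A' (after the try/except). Output: HA

Answer: HA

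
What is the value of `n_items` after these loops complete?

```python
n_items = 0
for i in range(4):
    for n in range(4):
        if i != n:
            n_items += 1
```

4² - 4 (exclude diagonal)
`n_items` takes the values: 0 → 1 → 2 → 3 → 4 → 5 → 6 → 7 → 8 → 9 → 10 → 11 → 12

Answer: 12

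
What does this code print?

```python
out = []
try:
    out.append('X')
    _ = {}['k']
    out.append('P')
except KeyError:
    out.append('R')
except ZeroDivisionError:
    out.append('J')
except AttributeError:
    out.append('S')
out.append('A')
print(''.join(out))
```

Execution trace: 'X' (try body) → 'R' (except KeyError) → 'A' (after the try/except). Output: XRA

Answer: XRA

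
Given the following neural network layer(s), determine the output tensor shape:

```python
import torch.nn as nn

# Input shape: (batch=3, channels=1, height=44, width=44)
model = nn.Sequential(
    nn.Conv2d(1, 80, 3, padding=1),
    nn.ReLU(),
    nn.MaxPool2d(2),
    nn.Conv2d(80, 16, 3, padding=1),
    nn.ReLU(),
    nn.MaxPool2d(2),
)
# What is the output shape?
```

Input: (3, 1, 44, 44) -> after first Conv2d: (3, 80, 44, 44) -> after first MaxPool2d: (3, 80, 22, 22) -> after second Conv2d: (3, 16, 22, 22) -> Output: (3, 16, 11, 11)

Answer: (3, 16, 11, 11)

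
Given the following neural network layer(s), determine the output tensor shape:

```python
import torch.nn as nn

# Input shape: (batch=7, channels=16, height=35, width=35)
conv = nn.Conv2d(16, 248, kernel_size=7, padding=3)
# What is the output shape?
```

Input: (7, 16, 35, 35) -> Output: (7, 248, 35, 35)

Answer: (7, 248, 35, 35)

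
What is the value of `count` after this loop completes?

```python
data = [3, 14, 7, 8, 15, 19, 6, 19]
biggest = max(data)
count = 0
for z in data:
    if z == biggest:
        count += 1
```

Count of max value 19 in [3, 14, 7, 8, 15, 19, 6, 19]
`count` takes the values: 0 → 1 → 2

Answer: 2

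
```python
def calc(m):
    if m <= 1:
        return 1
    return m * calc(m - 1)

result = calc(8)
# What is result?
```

calc(8) = 8 * 7 * 6 * 5 * 4 * 3 * 2 * 1 = 40320

Answer: 40320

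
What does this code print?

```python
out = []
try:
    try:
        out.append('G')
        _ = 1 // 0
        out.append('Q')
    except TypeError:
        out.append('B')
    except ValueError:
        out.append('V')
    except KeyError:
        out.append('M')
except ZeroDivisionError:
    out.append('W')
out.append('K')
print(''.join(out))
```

Execution trace: 'G' (try body) → 'W' (outer except ZeroDivisionError) → 'K' (after the try/except). Output: GWK

Answer: GWK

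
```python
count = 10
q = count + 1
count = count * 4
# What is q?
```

Trace:
`count = 10` → count = 10
`q = count + 1` → q = 11
`count = count * 4` → count = 40
So q = 11

Answer: 11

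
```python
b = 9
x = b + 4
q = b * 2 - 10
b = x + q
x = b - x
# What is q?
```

Trace:
`b = 9` → b = 9
`x = b + 4` → x = 13
`q = b * 2 - 10` → q = 8
`b = x + q` → b = 21
`x = b - x` → x = 8
So q = 8

Answer: 8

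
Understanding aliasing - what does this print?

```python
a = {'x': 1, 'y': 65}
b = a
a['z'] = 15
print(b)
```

Key concept: dict aliasing.
Step by step:
`a = {'x': 1, 'y': 65}` → a = {'x': 1, 'y': 65}
`b = a` → b = {'x': 1, 'y': 65} (same object as a)
`a['z'] = 15` → a = {'x': 1, 'y': 65, 'z': 15} (same object as b); b = {'x': 1, 'y': 65, 'z': 15} (same object as a)
`print(b)` → prints {'x': 1, 'y': 65, 'z': 15}

Answer: {'x': 1, 'y': 65, 'z': 15}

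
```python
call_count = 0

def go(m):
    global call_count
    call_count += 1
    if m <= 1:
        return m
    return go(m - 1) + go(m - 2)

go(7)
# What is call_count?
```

Calls(m) = 1 + Calls(m-1) + Calls(m-2); Calls(0)=Calls(1)=1. For m=7 this gives 41.

Answer: 41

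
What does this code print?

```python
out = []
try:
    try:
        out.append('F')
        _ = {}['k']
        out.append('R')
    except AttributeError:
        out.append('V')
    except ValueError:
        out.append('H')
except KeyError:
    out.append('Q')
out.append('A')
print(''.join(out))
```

Execution trace: 'F' (try body) → 'Q' (outer except KeyError) → 'A' (after the try/except). Output: FQA

Answer: FQA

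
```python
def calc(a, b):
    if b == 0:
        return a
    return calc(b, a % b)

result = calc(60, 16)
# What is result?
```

calc(60, 16) -> calc(16, 12) -> calc(12, 4) -> calc(4, 0) -> 4

Answer: 4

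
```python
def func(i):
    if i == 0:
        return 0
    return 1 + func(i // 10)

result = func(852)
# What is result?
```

Count of digits of 852: 3

Answer: 3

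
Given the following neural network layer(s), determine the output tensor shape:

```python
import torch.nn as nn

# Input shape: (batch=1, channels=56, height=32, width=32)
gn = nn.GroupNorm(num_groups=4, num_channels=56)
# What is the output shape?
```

Input: (1, 56, 32, 32) -> Output: (1, 56, 32, 32)

Answer: (1, 56, 32, 32)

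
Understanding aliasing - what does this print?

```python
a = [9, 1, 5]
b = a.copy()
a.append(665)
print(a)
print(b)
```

Key concept: list.copy() creates independent copy.
Step by step:
`a = [9, 1, 5]` → a = [9, 1, 5]
`b = a.copy()` → b = [9, 1, 5]
`a.append(665)` → a = [9, 1, 5, 665]
`print(a)` → prints [9, 1, 5, 665]
`print(b)` → prints [9, 1, 5]

Answer:
[9, 1, 5, 665]
[9, 1, 5]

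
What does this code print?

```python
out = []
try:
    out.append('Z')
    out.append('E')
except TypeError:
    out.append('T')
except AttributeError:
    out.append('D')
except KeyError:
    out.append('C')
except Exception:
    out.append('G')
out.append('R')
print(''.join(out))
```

Execution trace: 'Z' (try body) → 'E' (try body, no exception) → 'R' (after the try/except). Output: ZER

Answer: ZER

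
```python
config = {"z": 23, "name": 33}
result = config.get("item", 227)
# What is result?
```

Trace:
`config = {"z": 23, "name": 33}` → config = {'z': 23, 'name': 33}
`result = config.get("item", 227)` → result = 227
So result = 227

Answer: 227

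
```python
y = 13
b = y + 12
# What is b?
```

Trace:
`y = 13` → y = 13
`b = y + 12` → b = 25
So b = 25

Answer: 25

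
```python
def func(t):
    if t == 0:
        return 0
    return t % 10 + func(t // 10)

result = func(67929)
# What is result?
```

Sum of digits of 67929: 9 + 2 + 9 + 7 + 6 = 33

Answer: 33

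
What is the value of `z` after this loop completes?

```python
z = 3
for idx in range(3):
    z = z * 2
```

Multiply by 2, 3 times: 3 * 2^3 = 24
`z` takes the values: 3 → 6 → 12 → 24

Answer: 24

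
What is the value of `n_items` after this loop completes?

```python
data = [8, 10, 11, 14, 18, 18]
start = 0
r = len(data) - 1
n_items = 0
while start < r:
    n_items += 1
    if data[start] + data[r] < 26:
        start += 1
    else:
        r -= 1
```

Steps to find pair summing to 26
`n_items` takes the values: 0 → 1 → 2 → 3 → 4 → 5

Answer: 5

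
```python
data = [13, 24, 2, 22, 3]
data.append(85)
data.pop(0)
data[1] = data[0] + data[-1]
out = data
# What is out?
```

Trace:
`data = [13, 24, 2, 22, 3]` → data = [13, 24, 2, 22, 3]
`data.append(85)` → data = [13, 24, 2, 22, 3, 85]
`data.pop(0)` → data = [24, 2, 22, 3, 85]
`data[1] = data[0] + data[-1]` → data = [24, 109, 22, 3, 85]
`out = data` → out = [24, 109, 22, 3, 85]
So out = [24, 109, 22, 3, 85]

Answer: [24, 109, 22, 3, 85]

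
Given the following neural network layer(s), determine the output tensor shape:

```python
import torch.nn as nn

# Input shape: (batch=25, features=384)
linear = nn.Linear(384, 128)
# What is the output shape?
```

Input: (25, 384) -> Output: (25, 128)

Answer: (25, 128)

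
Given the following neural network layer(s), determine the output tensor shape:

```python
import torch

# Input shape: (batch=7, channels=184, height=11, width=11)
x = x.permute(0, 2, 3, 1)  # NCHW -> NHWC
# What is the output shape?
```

Input: (7, 184, 11, 11) -> Output: (7, 11, 11, 184)

Answer: (7, 11, 11, 184)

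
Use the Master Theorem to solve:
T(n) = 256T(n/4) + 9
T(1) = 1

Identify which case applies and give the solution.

a=256, b=4, f(n)=9. log_4(256) = 4. Since c=0 < 4, Case 1 applies: T(n) = Θ(n^log_b(a)) = O(n^4).

Answer: O(n^4) - Case 1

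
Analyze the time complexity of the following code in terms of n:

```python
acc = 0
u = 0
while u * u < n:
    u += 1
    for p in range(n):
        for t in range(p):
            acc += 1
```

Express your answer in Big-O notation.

Each loop level contributes: √n × n × n. Multiplying the contributions gives O(n^2√n).

Answer: O(n^2√n)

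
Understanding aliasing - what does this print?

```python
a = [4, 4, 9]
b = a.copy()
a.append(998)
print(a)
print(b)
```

Key concept: list.copy() creates independent copy.
Step by step:
`a = [4, 4, 9]` → a = [4, 4, 9]
`b = a.copy()` → b = [4, 4, 9]
`a.append(998)` → a = [4, 4, 9, 998]
`print(a)` → prints [4, 4, 9, 998]
`print(b)` → prints [4, 4, 9]

Answer:
[4, 4, 9, 998]
[4, 4, 9]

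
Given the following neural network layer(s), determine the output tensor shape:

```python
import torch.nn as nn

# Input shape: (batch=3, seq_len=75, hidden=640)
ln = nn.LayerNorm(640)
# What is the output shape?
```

Input: (3, 75, 640) -> Output: (3, 75, 640)

Answer: (3, 75, 640)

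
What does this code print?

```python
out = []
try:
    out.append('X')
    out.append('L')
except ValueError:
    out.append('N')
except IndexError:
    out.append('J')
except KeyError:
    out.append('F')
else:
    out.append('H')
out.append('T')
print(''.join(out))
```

Execution trace: 'X' (try body) → 'L' (try body, no exception) → 'H' (else) → 'T' (after the try/except). Output: XLHT

Answer: XLHT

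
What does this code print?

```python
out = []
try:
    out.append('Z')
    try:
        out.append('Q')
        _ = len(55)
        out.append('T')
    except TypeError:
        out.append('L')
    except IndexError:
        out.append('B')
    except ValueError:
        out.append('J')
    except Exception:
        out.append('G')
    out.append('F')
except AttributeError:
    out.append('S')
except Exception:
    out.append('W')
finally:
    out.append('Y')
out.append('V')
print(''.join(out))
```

Execution trace: 'Z' (try body) → 'Q' (inner try body) → 'L' (inner except TypeError) → 'F' (try body, no exception) → 'Y' (finally) → 'V' (after the try/except). Output: ZQLFYV

Answer: ZQLFYV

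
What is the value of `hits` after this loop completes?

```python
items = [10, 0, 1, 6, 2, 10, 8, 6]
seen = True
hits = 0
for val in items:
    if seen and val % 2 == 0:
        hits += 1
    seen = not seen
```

Count even values at even positions
`hits` takes the values: 0 → 1 → 2 → 3

Answer: 3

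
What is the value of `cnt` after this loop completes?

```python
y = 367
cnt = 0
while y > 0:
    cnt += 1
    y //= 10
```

Count digits by repeated division by 10
`cnt` takes the values: 0 → 1 → 2 → 3

Answer: 3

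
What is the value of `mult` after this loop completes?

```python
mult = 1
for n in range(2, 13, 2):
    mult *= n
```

Product of even numbers 2 to 12
`mult` takes the values: 1 → 2 → 8 → 48 → 384 → 3840 → 46080

Answer: 46080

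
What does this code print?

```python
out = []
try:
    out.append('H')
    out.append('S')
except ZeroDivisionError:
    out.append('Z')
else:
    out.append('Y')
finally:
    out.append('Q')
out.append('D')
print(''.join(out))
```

Execution trace: 'H' (try body) → 'S' (try body, no exception) → 'Y' (else) → 'Q' (finally) → 'D' (after the try/except). Output: HSYQD

Answer: HSYQD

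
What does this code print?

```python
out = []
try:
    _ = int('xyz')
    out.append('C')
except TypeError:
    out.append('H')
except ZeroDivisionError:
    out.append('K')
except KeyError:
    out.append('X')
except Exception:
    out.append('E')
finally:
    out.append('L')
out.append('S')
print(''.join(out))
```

Execution trace: 'E' (except Exception) → 'L' (finally) → 'S' (after the try/except). Output: ELS

Answer: ELS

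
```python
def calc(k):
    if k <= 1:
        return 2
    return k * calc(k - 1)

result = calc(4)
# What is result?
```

calc(4) = 4 * 3 * 2 * 2 = 48

Answer: 48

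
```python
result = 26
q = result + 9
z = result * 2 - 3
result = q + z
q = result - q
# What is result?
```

Trace:
`result = 26` → result = 26
`q = result + 9` → q = 35
`z = result * 2 - 3` → z = 49
`result = q + z` → result = 84
`q = result - q` → q = 49
So result = 84

Answer: 84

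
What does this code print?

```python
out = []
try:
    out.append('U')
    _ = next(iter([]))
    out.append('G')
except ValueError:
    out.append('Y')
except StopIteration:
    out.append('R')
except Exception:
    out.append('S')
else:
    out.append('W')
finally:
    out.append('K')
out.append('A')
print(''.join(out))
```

Execution trace: 'U' (try body) → 'R' (except StopIteration) → 'K' (finally) → 'A' (after the try/except). Output: URKA

Answer: URKA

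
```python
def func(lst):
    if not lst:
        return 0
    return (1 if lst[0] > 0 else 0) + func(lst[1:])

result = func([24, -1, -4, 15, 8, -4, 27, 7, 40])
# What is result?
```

Count of positive elements in [24, -1, -4, 15, 8, -4, 27, 7, 40] = 6

Answer: 6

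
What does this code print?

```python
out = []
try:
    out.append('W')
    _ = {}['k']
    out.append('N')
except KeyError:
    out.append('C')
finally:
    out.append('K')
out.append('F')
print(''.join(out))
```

Execution trace: 'W' (try body) → 'C' (except KeyError) → 'K' (finally) → 'F' (after the try/except). Output: WCKF

Answer: WCKF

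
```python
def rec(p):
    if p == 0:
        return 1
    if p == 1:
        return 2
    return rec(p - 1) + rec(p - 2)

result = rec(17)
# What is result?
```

Build up from base cases: rec(0)=1, rec(1)=2, rec(2)=3, rec(3)=5, rec(4)=8, rec(5)=13, rec(6)=21, ..., rec(17)=4181

Answer: 4181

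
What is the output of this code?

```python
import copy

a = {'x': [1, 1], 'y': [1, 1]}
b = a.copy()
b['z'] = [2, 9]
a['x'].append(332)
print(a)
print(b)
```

Key concept: shallow copy of dict with mutable values.
Step by step:
`a = {'x': [1, 1], 'y': [1, 1]}` → a = {'x': [1, 1], 'y': [1, 1]}
`b = a.copy()` → b = {'x': [1, 1], 'y': [1, 1]}
`b['z'] = [2, 9]` → b = {'x': [1, 1], 'y': [1, 1], 'z': [2, 9]}
`a['x'].append(332)` → a = {'x': [1, 1, 332], 'y': [1, 1]}; b = {'x': [1, 1, 332], 'y': [1, 1], 'z': [2, 9]}
`print(a)` → prints {'x': [1, 1, 332], 'y': [1, 1]}
`print(b)` → prints {'x': [1, 1, 332], 'y': [1, 1], 'z': [2, 9]}

Answer:
{'x': [1, 1, 332], 'y': [1, 1]}
{'x': [1, 1, 332], 'y': [1, 1], 'z': [2, 9]}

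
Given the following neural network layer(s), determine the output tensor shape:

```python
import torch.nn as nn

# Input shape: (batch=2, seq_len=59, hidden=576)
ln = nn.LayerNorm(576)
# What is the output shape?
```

Input: (2, 59, 576) -> Output: (2, 59, 576)

Answer: (2, 59, 576)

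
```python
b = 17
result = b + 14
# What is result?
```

Trace:
`b = 17` → b = 17
`result = b + 14` → result = 31
So result = 31

Answer: 31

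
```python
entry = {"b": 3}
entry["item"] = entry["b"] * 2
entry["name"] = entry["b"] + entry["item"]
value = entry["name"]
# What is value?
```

Trace:
`entry = {"b": 3}` → entry = {'b': 3}
`entry["item"] = entry["b"] * 2` → entry = {'b': 3, 'item': 6}
`entry["name"] = entry["b"] + entry["item"]` → entry = {'b': 3, 'item': 6, 'name': 9}
`value = entry["name"]` → value = 9
So value = 9

Answer: 9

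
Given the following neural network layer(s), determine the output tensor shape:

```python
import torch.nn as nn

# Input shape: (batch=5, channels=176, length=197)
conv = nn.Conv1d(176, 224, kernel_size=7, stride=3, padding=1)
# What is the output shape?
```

Input: (5, 176, 197) -> Output: (5, 224, 65)

Answer: (5, 224, 65)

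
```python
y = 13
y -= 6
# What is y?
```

Trace:
`y = 13` → y = 13
`y -= 6` → y = 7
So y = 7

Answer: 7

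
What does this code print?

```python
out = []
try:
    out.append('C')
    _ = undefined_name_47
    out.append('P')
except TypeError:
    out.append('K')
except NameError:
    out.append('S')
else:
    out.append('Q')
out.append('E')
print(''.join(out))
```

Execution trace: 'C' (try body) → 'S' (except NameError) → 'E' (after the try/except). Output: CSE

Answer: CSE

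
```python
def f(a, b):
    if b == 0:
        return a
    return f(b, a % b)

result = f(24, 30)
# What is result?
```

f(24, 30) -> f(30, 24) -> f(24, 6) -> f(6, 0) -> 6

Answer: 6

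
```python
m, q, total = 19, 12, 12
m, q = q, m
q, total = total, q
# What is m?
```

Trace:
`m, q, total = 19, 12, 12` → m = 19; q = 12; total = 12
`m, q = q, m` → m = 12; q = 19
`q, total = total, q` → q = 12; total = 19
So m = 12

Answer: 12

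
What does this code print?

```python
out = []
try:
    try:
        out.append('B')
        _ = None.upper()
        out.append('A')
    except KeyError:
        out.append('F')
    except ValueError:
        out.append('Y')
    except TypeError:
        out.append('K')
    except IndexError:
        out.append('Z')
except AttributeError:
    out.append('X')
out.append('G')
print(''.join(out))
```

Execution trace: 'B' (try body) → 'X' (outer except AttributeError) → 'G' (after the try/except). Output: BXG

Answer: BXG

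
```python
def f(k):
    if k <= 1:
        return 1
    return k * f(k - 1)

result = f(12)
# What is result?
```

f(12) = 12 * 11 * 10 * 9 * 8 * 7 * 6 * 5 * 4 * 3 * 2 * 1 = 479001600

Answer: 479001600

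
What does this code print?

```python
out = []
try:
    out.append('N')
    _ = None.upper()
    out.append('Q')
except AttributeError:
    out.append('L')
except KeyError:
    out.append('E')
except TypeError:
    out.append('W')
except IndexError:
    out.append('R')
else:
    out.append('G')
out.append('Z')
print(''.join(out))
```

Execution trace: 'N' (try body) → 'L' (except AttributeError) → 'Z' (after the try/except). Output: NLZ

Answer: NLZ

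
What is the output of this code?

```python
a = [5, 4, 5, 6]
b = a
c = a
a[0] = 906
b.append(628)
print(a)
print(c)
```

Key concept: multiple aliases.
Step by step:
`a = [5, 4, 5, 6]` → a = [5, 4, 5, 6]
`b = a` → b = [5, 4, 5, 6] (same object as a)
`c = a` → c = [5, 4, 5, 6] (same object as a, b)
`a[0] = 906` → a = [906, 4, 5, 6] (same object as b, c); b = [906, 4, 5, 6] (same object as a, c); c = [906, 4, 5, 6] (same object as a, b)
`b.append(628)` → a = [906, 4, 5, 6, 628] (same object as b, c); b = [906, 4, 5, 6, 628] (same object as a, c); c = [906, 4, 5, 6, 628] (same object as a, b)
`print(a)` → prints [906, 4, 5, 6, 628]
`print(c)` → prints [906, 4, 5, 6, 628]

Answer:
[906, 4, 5, 6, 628]
[906, 4, 5, 6, 628]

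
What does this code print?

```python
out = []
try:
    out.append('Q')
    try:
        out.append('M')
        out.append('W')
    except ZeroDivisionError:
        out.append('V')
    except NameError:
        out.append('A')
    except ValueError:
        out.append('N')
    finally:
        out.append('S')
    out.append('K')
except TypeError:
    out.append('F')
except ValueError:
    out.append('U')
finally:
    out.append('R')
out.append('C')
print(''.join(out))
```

Execution trace: 'Q' (try body) → 'M' (inner try body) → 'W' (inner try body, no exception) → 'S' (inner finally) → 'K' (try body, no exception) → 'R' (finally) → 'C' (after the try/except). Output: QMWSKRC

Answer: QMWSKRC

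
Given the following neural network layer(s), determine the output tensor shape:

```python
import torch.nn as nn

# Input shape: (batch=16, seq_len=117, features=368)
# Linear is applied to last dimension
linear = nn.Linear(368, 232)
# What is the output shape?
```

Input: (16, 117, 368) -> Output: (16, 117, 232)

Answer: (16, 117, 232)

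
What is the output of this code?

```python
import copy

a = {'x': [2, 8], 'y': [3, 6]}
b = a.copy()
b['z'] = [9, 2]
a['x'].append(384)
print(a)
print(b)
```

Key concept: shallow copy of dict with mutable values.
Step by step:
`a = {'x': [2, 8], 'y': [3, 6]}` → a = {'x': [2, 8], 'y': [3, 6]}
`b = a.copy()` → b = {'x': [2, 8], 'y': [3, 6]}
`b['z'] = [9, 2]` → b = {'x': [2, 8], 'y': [3, 6], 'z': [9, 2]}
`a['x'].append(384)` → a = {'x': [2, 8, 384], 'y': [3, 6]}; b = {'x': [2, 8, 384], 'y': [3, 6], 'z': [9, 2]}
`print(a)` → prints {'x': [2, 8, 384], 'y': [3, 6]}
`print(b)` → prints {'x': [2, 8, 384], 'y': [3, 6], 'z': [9, 2]}

Answer:
{'x': [2, 8, 384], 'y': [3, 6]}
{'x': [2, 8, 384], 'y': [3, 6], 'z': [9, 2]}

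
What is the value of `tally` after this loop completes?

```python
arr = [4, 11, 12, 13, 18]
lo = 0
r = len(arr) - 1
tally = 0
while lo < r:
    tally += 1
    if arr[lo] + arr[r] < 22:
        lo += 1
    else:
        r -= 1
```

Steps to find pair summing to 22
`tally` takes the values: 0 → 1 → 2 → 3 → 4

Answer: 4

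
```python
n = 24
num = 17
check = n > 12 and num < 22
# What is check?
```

Trace:
`n = 24` → n = 24
`num = 17` → num = 17
`check = n > 12 and num < 22` → check = True
So check = True

Answer: True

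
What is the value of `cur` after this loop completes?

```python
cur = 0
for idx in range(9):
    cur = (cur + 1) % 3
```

Increment mod 3, 9 times = 0
`cur` takes the values: 0 → 1 → 2 → 0 → 1 → 2 → 0 → 1 → 2 → 0

Answer: 0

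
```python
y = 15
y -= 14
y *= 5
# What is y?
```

Trace:
`y = 15` → y = 15
`y -= 14` → y = 1
`y *= 5` → y = 5
So y = 5

Answer: 5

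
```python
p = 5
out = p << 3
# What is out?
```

Trace:
`p = 5` → p = 5
`out = p << 3` → out = 40
So out = 40

Answer: 40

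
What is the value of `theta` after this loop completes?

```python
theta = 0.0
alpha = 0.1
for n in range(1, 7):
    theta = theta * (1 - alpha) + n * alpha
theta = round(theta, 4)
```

Moving average with lr=0.1
`theta` takes the values: 0.0 → 0.1 → 0.29 → 0.561 → 0.9049 → 1.31441 → 1.782969 → 1.783

Answer: 1.783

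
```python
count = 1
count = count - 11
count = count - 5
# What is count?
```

Trace:
`count = 1` → count = 1
`count = count - 11` → count = -10
`count = count - 5` → count = -15
So count = -15

Answer: -15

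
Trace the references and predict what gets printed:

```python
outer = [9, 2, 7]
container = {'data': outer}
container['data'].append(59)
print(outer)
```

Key concept: dict holds reference to list.
Step by step:
`outer = [9, 2, 7]` → outer = [9, 2, 7]
`container = {'data': outer}` → container = {'data': [9, 2, 7]}
`container['data'].append(59)` → outer = [9, 2, 7, 59]; container = {'data': [9, 2, 7, 59]}
`print(outer)` → prints [9, 2, 7, 59]

Answer: [9, 2, 7, 59]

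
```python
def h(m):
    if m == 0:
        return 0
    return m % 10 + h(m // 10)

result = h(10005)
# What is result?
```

Sum of digits of 10005: 5 + 0 + 0 + 0 + 1 = 6

Answer: 6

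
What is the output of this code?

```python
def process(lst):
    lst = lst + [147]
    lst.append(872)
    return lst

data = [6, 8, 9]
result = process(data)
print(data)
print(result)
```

Key concept: rebinding parameter vs mutation.
Step by step:
`data = [6, 8, 9]` → data = [6, 8, 9]
`result = process(data)` → result = [6, 8, 9, 147, 872]
`print(data)` → prints [6, 8, 9]
`print(result)` → prints [6, 8, 9, 147, 872]

Answer:
[6, 8, 9]
[6, 8, 9, 147, 872]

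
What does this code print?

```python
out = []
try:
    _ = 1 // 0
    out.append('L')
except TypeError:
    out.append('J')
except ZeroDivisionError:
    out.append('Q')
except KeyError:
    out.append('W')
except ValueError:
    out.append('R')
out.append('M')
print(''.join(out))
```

Execution trace: 'Q' (except ZeroDivisionError) → 'M' (after the try/except). Output: QM

Answer: QM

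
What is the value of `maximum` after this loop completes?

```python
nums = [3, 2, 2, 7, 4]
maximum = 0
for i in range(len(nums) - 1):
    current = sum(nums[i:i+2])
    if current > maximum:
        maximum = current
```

Max sum of 2-element window in [3, 2, 2, 7, 4]
`maximum` takes the values: 0 → 5 → 9 → 11

Answer: 11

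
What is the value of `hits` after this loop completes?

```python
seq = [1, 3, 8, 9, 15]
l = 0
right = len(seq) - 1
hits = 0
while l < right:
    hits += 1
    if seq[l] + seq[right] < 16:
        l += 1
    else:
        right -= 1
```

Steps to find pair summing to 16
`hits` takes the values: 0 → 1 → 2 → 3 → 4

Answer: 4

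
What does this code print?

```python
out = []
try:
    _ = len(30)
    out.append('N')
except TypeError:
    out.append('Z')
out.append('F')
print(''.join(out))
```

Execution trace: 'Z' (except TypeError) → 'F' (after the try/except). Output: ZF

Answer: ZF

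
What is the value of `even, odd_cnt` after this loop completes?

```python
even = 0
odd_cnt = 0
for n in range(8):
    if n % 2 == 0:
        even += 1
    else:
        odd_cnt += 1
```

Count evens and odds in range(8)
`even, odd_cnt` takes the values: (0, 0) → (1, 0) → (1, 1) → (2, 1) → (2, 2) → (3, 2) → (3, 3) → (4, 3) → (4, 4)

Answer: 4, 4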